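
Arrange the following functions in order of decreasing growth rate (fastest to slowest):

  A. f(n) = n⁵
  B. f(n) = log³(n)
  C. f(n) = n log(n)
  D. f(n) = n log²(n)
A > D > C > B

Comparing growth rates:
A = n⁵ is O(n⁵)
D = n log²(n) is O(n log² n)
C = n log(n) is O(n log n)
B = log³(n) is O(log³ n)

Therefore, the order from fastest to slowest is: A > D > C > B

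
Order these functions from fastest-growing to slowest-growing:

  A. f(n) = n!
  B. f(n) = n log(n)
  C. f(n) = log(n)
A > B > C

Comparing growth rates:
A = n! is O(n!)
B = n log(n) is O(n log n)
C = log(n) is O(log n)

Therefore, the order from fastest to slowest is: A > B > C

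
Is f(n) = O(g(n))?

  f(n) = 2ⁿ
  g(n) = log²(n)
False

f(n) = 2ⁿ is O(2ⁿ), and g(n) = log²(n) is O(log² n).
Since O(2ⁿ) grows faster than O(log² n), f(n) = O(g(n)) is false.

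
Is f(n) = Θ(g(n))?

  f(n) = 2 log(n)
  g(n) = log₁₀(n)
True

f(n) = 2 log(n) and g(n) = log₁₀(n) are both O(log n).
Since they have the same asymptotic growth rate, f(n) = Θ(g(n)) is true.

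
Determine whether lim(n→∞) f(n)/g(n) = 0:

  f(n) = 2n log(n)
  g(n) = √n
False

f(n) = 2n log(n) is O(n log n), and g(n) = √n is O(√n).
Since O(n log n) grows faster than or equal to O(√n), f(n) = o(g(n)) is false.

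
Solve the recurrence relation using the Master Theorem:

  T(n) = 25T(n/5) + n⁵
Θ(n⁵)

Master Theorem: a = 25, b = 5, f(n) = n⁵.
Compute the critical exponent d = log₅(25) = 2.
Compare f(n) = Θ(n⁵) against n^d:
  k = 5 > d = 2, so f(n) = Ω(n^(d+ε)) — Case 3.
  Regularity: a·(n/b)^5/n^5 = a/b^5 = 25/3125 < 1 ✓.
  The top-level work dominates: T(n) = Θ(f(n)) = Θ(n⁵).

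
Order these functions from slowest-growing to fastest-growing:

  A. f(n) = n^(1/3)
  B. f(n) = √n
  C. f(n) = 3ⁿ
A < B < C

Comparing growth rates:
A = n^(1/3) is O(n^(1/3))
B = √n is O(√n)
C = 3ⁿ is O(3ⁿ)

Therefore, the order from slowest to fastest is: A < B < C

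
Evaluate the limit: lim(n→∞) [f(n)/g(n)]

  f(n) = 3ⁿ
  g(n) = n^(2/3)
∞

Since 3ⁿ (O(3ⁿ)) grows faster than n^(2/3) (O(n^(2/3))),
the ratio f(n)/g(n) → ∞ as n → ∞.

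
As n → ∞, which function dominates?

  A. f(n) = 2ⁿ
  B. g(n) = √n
A

f(n) = 2ⁿ is O(2ⁿ), while g(n) = √n is O(√n).
Since O(2ⁿ) grows faster than O(√n), f(n) dominates.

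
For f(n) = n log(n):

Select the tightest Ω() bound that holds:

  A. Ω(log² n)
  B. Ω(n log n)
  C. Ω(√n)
B

f(n) = n log(n) is Ω(n log n).
All listed options are valid Big-Ω bounds (lower bounds),
but Ω(n log n) is the tightest (largest valid bound).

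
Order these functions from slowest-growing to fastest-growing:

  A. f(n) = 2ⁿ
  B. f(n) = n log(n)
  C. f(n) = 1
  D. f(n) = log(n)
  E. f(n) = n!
C < D < B < A < E

Comparing growth rates:
C = 1 is O(1)
D = log(n) is O(log n)
B = n log(n) is O(n log n)
A = 2ⁿ is O(2ⁿ)
E = n! is O(n!)

Therefore, the order from slowest to fastest is: C < D < B < A < E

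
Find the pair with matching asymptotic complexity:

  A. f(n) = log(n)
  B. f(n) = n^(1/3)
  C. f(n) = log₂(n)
A and C

Examining each function:
  A. log(n) is O(log n)
  B. n^(1/3) is O(n^(1/3))
  C. log₂(n) is O(log n)

Functions A and C both have the same complexity class.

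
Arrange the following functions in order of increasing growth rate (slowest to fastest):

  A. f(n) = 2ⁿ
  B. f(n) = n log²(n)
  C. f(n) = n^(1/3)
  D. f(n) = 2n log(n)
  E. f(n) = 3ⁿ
C < D < B < A < E

Comparing growth rates:
C = n^(1/3) is O(n^(1/3))
D = 2n log(n) is O(n log n)
B = n log²(n) is O(n log² n)
A = 2ⁿ is O(2ⁿ)
E = 3ⁿ is O(3ⁿ)

Therefore, the order from slowest to fastest is: C < D < B < A < E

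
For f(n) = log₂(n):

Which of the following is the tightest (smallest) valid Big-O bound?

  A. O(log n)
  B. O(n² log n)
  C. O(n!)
A

f(n) = log₂(n) is O(log n).
All listed options are valid Big-O bounds (upper bounds),
but O(log n) is the tightest (smallest valid bound).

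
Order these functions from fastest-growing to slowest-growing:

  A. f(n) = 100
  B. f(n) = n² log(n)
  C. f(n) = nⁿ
C > B > A

Comparing growth rates:
C = nⁿ is O(nⁿ)
B = n² log(n) is O(n² log n)
A = 100 is O(1)

Therefore, the order from fastest to slowest is: C > B > A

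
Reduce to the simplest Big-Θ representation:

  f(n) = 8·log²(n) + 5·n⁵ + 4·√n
Θ(n⁵)

Order the terms by growth rate: 8·log²(n) ≺ 4·√n ≺ 5·n⁵.
The fastest-growing term 5·n⁵ dominates as n → ∞; dropping its constant factor gives Θ(n⁵).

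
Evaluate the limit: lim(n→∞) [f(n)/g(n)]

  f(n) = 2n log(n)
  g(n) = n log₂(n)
log(4)

Since 2n log(n) and n log₂(n) have the same growth rate (O(n log n)),
the ratio converges to a constant: log(4).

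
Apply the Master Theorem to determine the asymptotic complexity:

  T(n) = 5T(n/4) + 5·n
Θ(n^log₄(5))

Master Theorem: a = 5, b = 4, f(n) = 5·n.
Compute the critical exponent d = log₄(5) = 1.161.
Compare f(n) = Θ(n) against n^d:
  k = 1 < d = 1.161, so f(n) = O(n^(d-ε)) — Case 1.
  The recursion cost dominates: T(n) = Θ(n^d) = Θ(n^log₄(5)).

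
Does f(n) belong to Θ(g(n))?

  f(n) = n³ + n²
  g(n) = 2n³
True

f(n) = n³ + n² and g(n) = 2n³ are both O(n³).
Since they have the same asymptotic growth rate, f(n) = Θ(g(n)) is true.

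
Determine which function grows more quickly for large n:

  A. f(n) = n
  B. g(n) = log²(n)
A

f(n) = n is O(n), while g(n) = log²(n) is O(log² n).
Since O(n) grows faster than O(log² n), f(n) dominates.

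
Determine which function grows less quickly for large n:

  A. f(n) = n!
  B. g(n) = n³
B

f(n) = n! is O(n!), while g(n) = n³ is O(n³).
Since O(n³) grows slower than O(n!), g(n) is dominated.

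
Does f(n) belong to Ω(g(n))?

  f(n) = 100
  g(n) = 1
True

f(n) = 100 and g(n) = 1 are both O(1).
Big-Ω permits equal growth rates (f ≥ c·g for some c > 0), so f(n) = Ω(g(n)) is true.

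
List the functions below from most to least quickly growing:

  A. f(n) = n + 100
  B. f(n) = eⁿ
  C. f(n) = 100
B > A > C

Comparing growth rates:
B = eⁿ is O(eⁿ)
A = n + 100 is O(n)
C = 100 is O(1)

Therefore, the order from fastest to slowest is: B > A > C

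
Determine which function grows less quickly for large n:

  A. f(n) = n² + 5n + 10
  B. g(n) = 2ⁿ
A

f(n) = n² + 5n + 10 is O(n²), while g(n) = 2ⁿ is O(2ⁿ).
Since O(n²) grows slower than O(2ⁿ), f(n) is dominated.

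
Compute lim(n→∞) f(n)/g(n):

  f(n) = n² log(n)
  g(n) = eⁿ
0

Since n² log(n) (O(n² log n)) grows slower than eⁿ (O(eⁿ)),
the ratio f(n)/g(n) → 0 as n → ∞.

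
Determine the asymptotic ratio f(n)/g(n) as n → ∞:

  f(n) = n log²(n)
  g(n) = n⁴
0

Since n log²(n) (O(n log² n)) grows slower than n⁴ (O(n⁴)),
the ratio f(n)/g(n) → 0 as n → ∞.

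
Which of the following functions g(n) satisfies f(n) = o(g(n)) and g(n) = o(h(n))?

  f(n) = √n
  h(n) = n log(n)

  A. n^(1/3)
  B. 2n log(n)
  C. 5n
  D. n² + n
C

We need g(n) with √n = o(g(n)) and g(n) = o(n log(n)), i.e. O(√n) ≺ g ≺ O(n log n).
Check each option:
  A. n^(1/3) — O(n^(1/3)) does not grow strictly faster than f(n)
  B. 2n log(n) — O(n log n) does not grow strictly slower than h(n)
  C. 5n — O(n) is strictly between O(√n) and O(n log n) ✓
  D. n² + n — O(n²) does not grow strictly slower than h(n)

Only option C (5n) lies strictly between.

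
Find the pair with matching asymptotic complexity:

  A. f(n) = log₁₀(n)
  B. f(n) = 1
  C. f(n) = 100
B and C

Examining each function:
  A. log₁₀(n) is O(log n)
  B. 1 is O(1)
  C. 100 is O(1)

Functions B and C both have the same complexity class.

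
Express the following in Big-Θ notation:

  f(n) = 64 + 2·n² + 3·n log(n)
Θ(n²)

Order the terms by growth rate: 64 ≺ 3·n log(n) ≺ 2·n².
The fastest-growing term 2·n² dominates as n → ∞; dropping its constant factor gives Θ(n²).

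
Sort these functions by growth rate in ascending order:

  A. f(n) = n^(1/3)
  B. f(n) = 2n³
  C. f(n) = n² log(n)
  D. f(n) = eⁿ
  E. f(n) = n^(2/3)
A < E < C < B < D

Comparing growth rates:
A = n^(1/3) is O(n^(1/3))
E = n^(2/3) is O(n^(2/3))
C = n² log(n) is O(n² log n)
B = 2n³ is O(n³)
D = eⁿ is O(eⁿ)

Therefore, the order from slowest to fastest is: A < E < C < B < D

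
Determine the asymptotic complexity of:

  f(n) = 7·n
O(n)

The dominant term in 7·n is 7·n, which is Θ(n).
Constants are absorbed, so the tightest bound is O(n).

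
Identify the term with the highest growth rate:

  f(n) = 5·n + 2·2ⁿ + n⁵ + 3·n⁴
2·2ⁿ

Looking at each term:
  - 5·n is O(n)
  - 2·2ⁿ is O(2ⁿ)
  - n⁵ is O(n⁵)
  - 3·n⁴ is O(n⁴)

The term 2·2ⁿ (O(2ⁿ)) grows fastest and dominates all others.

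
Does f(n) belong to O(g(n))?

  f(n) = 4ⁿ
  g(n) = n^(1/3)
False

f(n) = 4ⁿ is O(4ⁿ), and g(n) = n^(1/3) is O(n^(1/3)).
Since O(4ⁿ) grows faster than O(n^(1/3)), f(n) = O(g(n)) is false.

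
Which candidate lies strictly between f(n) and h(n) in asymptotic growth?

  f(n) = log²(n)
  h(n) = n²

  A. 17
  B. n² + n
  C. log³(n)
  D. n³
C

We need g(n) with log²(n) = o(g(n)) and g(n) = o(n²), i.e. O(log² n) ≺ g ≺ O(n²).
Check each option:
  A. 17 — O(1) does not grow strictly faster than f(n)
  B. n² + n — O(n²) does not grow strictly slower than h(n)
  C. log³(n) — O(log³ n) is strictly between O(log² n) and O(n²) ✓
  D. n³ — O(n³) does not grow strictly slower than h(n)

Only option C (log³(n)) lies strictly between.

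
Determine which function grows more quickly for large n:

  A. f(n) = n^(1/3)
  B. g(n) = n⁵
B

f(n) = n^(1/3) is O(n^(1/3)), while g(n) = n⁵ is O(n⁵).
Since O(n⁵) grows faster than O(n^(1/3)), g(n) dominates.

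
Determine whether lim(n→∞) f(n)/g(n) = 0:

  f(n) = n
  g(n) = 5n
False

f(n) = n is O(n), and g(n) = 5n is O(n).
Since they have the same growth rate, f(n) = o(g(n)) is false.
(f = o(g) requires f to grow strictly slower, not equal.)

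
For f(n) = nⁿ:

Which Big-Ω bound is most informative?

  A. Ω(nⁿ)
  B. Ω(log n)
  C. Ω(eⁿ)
A

f(n) = nⁿ is Ω(nⁿ).
All listed options are valid Big-Ω bounds (lower bounds),
but Ω(nⁿ) is the tightest (largest valid bound).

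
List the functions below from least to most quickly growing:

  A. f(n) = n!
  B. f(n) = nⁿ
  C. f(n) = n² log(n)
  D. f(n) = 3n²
D < C < A < B

Comparing growth rates:
D = 3n² is O(n²)
C = n² log(n) is O(n² log n)
A = n! is O(n!)
B = nⁿ is O(nⁿ)

Therefore, the order from slowest to fastest is: D < C < A < B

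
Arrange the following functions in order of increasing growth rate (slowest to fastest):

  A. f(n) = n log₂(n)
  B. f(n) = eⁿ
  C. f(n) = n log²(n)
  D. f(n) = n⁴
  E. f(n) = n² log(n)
A < C < E < D < B

Comparing growth rates:
A = n log₂(n) is O(n log n)
C = n log²(n) is O(n log² n)
E = n² log(n) is O(n² log n)
D = n⁴ is O(n⁴)
B = eⁿ is O(eⁿ)

Therefore, the order from slowest to fastest is: A < C < E < D < B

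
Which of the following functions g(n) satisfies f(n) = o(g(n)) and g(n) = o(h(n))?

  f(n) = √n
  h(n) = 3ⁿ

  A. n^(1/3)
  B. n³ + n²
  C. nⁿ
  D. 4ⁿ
B

We need g(n) with √n = o(g(n)) and g(n) = o(3ⁿ), i.e. O(√n) ≺ g ≺ O(3ⁿ).
Check each option:
  A. n^(1/3) — O(n^(1/3)) does not grow strictly faster than f(n)
  B. n³ + n² — O(n³) is strictly between O(√n) and O(3ⁿ) ✓
  C. nⁿ — O(nⁿ) does not grow strictly slower than h(n)
  D. 4ⁿ — O(4ⁿ) does not grow strictly slower than h(n)

Only option B (n³ + n²) lies strictly between.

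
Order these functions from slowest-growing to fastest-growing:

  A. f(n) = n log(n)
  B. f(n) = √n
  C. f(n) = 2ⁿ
B < A < C

Comparing growth rates:
B = √n is O(√n)
A = n log(n) is O(n log n)
C = 2ⁿ is O(2ⁿ)

Therefore, the order from slowest to fastest is: B < A < C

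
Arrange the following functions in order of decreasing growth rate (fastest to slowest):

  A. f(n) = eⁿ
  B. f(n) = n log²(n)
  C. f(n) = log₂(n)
A > B > C

Comparing growth rates:
A = eⁿ is O(eⁿ)
B = n log²(n) is O(n log² n)
C = log₂(n) is O(log n)

Therefore, the order from fastest to slowest is: A > B > C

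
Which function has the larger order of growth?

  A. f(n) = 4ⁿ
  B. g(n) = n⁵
A

f(n) = 4ⁿ is O(4ⁿ), while g(n) = n⁵ is O(n⁵).
Since O(4ⁿ) grows faster than O(n⁵), f(n) dominates.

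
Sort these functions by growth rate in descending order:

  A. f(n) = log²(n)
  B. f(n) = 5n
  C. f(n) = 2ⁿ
C > B > A

Comparing growth rates:
C = 2ⁿ is O(2ⁿ)
B = 5n is O(n)
A = log²(n) is O(log² n)

Therefore, the order from fastest to slowest is: C > B > A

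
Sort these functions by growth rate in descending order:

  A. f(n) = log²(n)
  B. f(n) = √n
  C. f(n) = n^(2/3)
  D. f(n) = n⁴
D > C > B > A

Comparing growth rates:
D = n⁴ is O(n⁴)
C = n^(2/3) is O(n^(2/3))
B = √n is O(√n)
A = log²(n) is O(log² n)

Therefore, the order from fastest to slowest is: D > C > B > A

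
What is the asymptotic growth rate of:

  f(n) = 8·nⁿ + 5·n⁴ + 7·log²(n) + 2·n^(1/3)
Θ(nⁿ)

Order the terms by growth rate: 7·log²(n) ≺ 2·n^(1/3) ≺ 5·n⁴ ≺ 8·nⁿ.
The fastest-growing term 8·nⁿ dominates as n → ∞; dropping its constant factor gives Θ(nⁿ).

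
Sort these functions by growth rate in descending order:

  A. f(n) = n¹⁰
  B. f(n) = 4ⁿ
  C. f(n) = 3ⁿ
B > C > A

Comparing growth rates:
B = 4ⁿ is O(4ⁿ)
C = 3ⁿ is O(3ⁿ)
A = n¹⁰ is O(n¹⁰)

Therefore, the order from fastest to slowest is: B > C > A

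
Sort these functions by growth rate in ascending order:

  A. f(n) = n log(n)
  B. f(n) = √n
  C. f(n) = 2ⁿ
B < A < C

Comparing growth rates:
B = √n is O(√n)
A = n log(n) is O(n log n)
C = 2ⁿ is O(2ⁿ)

Therefore, the order from slowest to fastest is: B < A < C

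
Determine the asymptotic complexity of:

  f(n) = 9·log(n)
O(log n)

The dominant term in 9·log(n) is 9·log(n), which is Θ(log n).
Constants are absorbed, so the tightest bound is O(log n).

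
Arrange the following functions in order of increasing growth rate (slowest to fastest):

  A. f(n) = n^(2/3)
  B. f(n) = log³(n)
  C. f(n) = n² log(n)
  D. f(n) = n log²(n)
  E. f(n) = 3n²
B < A < D < E < C

Comparing growth rates:
B = log³(n) is O(log³ n)
A = n^(2/3) is O(n^(2/3))
D = n log²(n) is O(n log² n)
E = 3n² is O(n²)
C = n² log(n) is O(n² log n)

Therefore, the order from slowest to fastest is: B < A < D < E < C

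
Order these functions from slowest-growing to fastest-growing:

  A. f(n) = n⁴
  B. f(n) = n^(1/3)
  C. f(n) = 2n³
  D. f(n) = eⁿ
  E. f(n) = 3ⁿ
B < C < A < D < E

Comparing growth rates:
B = n^(1/3) is O(n^(1/3))
C = 2n³ is O(n³)
A = n⁴ is O(n⁴)
D = eⁿ is O(eⁿ)
E = 3ⁿ is O(3ⁿ)

Therefore, the order from slowest to fastest is: B < C < A < D < E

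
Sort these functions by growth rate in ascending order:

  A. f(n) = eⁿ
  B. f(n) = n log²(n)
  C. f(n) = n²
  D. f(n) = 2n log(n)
D < B < C < A

Comparing growth rates:
D = 2n log(n) is O(n log n)
B = n log²(n) is O(n log² n)
C = n² is O(n²)
A = eⁿ is O(eⁿ)

Therefore, the order from slowest to fastest is: D < B < C < A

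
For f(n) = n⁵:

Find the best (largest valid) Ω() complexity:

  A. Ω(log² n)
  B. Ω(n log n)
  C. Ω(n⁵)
C

f(n) = n⁵ is Ω(n⁵).
All listed options are valid Big-Ω bounds (lower bounds),
but Ω(n⁵) is the tightest (largest valid bound).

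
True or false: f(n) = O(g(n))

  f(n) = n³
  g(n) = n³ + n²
True

f(n) = n³ and g(n) = n³ + n² are both O(n³).
Big-O permits equal growth rates (f ≤ c·g for some c), so f(n) = O(g(n)) is true.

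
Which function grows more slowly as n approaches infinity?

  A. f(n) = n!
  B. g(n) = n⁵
B

f(n) = n! is O(n!), while g(n) = n⁵ is O(n⁵).
Since O(n⁵) grows slower than O(n!), g(n) is dominated.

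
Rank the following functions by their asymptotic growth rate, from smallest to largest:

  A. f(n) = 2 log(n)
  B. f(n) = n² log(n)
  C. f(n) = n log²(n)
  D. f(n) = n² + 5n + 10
A < C < D < B

Comparing growth rates:
A = 2 log(n) is O(log n)
C = n log²(n) is O(n log² n)
D = n² + 5n + 10 is O(n²)
B = n² log(n) is O(n² log n)

Therefore, the order from slowest to fastest is: A < C < D < B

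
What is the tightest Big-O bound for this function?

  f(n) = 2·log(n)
O(log n)

The dominant term in 2·log(n) is 2·log(n), which is Θ(log n).
Constants are absorbed, so the tightest bound is O(log n).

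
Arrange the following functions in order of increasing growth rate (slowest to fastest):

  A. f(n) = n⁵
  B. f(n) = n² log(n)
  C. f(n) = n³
B < C < A

Comparing growth rates:
B = n² log(n) is O(n² log n)
C = n³ is O(n³)
A = n⁵ is O(n⁵)

Therefore, the order from slowest to fastest is: B < C < A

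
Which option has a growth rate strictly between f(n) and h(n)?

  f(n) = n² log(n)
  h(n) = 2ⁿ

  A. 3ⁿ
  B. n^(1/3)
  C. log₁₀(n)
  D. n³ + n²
D

We need g(n) with n² log(n) = o(g(n)) and g(n) = o(2ⁿ), i.e. O(n² log n) ≺ g ≺ O(2ⁿ).
Check each option:
  A. 3ⁿ — O(3ⁿ) does not grow strictly slower than h(n)
  B. n^(1/3) — O(n^(1/3)) does not grow strictly faster than f(n)
  C. log₁₀(n) — O(log n) does not grow strictly faster than f(n)
  D. n³ + n² — O(n³) is strictly between O(n² log n) and O(2ⁿ) ✓

Only option D (n³ + n²) lies strictly between.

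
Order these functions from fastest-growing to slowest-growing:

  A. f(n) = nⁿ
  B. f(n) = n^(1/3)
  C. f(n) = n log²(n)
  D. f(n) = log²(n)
A > C > B > D

Comparing growth rates:
A = nⁿ is O(nⁿ)
C = n log²(n) is O(n log² n)
B = n^(1/3) is O(n^(1/3))
D = log²(n) is O(log² n)

Therefore, the order from fastest to slowest is: A > C > B > D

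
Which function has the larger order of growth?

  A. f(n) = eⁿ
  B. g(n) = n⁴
A

f(n) = eⁿ is O(eⁿ), while g(n) = n⁴ is O(n⁴).
Since O(eⁿ) grows faster than O(n⁴), f(n) dominates.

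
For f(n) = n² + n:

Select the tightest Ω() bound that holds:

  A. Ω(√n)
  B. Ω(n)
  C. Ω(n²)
C

f(n) = n² + n is Ω(n²).
All listed options are valid Big-Ω bounds (lower bounds),
but Ω(n²) is the tightest (largest valid bound).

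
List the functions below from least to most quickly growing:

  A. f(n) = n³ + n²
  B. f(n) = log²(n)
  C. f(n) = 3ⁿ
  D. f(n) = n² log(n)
B < D < A < C

Comparing growth rates:
B = log²(n) is O(log² n)
D = n² log(n) is O(n² log n)
A = n³ + n² is O(n³)
C = 3ⁿ is O(3ⁿ)

Therefore, the order from slowest to fastest is: B < D < A < C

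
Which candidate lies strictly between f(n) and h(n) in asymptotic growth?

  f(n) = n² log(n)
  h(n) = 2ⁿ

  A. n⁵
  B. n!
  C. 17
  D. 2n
A

We need g(n) with n² log(n) = o(g(n)) and g(n) = o(2ⁿ), i.e. O(n² log n) ≺ g ≺ O(2ⁿ).
Check each option:
  A. n⁵ — O(n⁵) is strictly between O(n² log n) and O(2ⁿ) ✓
  B. n! — O(n!) does not grow strictly slower than h(n)
  C. 17 — O(1) does not grow strictly faster than f(n)
  D. 2n — O(n) does not grow strictly faster than f(n)

Only option A (n⁵) lies strictly between.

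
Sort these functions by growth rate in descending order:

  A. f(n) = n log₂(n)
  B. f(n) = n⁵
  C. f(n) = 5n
B > A > C

Comparing growth rates:
B = n⁵ is O(n⁵)
A = n log₂(n) is O(n log n)
C = 5n is O(n)

Therefore, the order from fastest to slowest is: B > A > C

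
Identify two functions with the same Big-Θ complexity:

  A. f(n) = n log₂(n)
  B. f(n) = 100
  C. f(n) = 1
B and C

Examining each function:
  A. n log₂(n) is O(n log n)
  B. 100 is O(1)
  C. 1 is O(1)

Functions B and C both have the same complexity class.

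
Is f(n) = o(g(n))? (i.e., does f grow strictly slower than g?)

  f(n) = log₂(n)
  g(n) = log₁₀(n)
False

f(n) = log₂(n) is O(log n), and g(n) = log₁₀(n) is O(log n).
Since they have the same growth rate, f(n) = o(g(n)) is false.
(f = o(g) requires f to grow strictly slower, not equal.)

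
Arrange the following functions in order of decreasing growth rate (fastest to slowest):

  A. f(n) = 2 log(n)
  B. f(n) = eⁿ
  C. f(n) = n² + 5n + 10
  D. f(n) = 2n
B > C > D > A

Comparing growth rates:
B = eⁿ is O(eⁿ)
C = n² + 5n + 10 is O(n²)
D = 2n is O(n)
A = 2 log(n) is O(log n)

Therefore, the order from fastest to slowest is: B > C > D > A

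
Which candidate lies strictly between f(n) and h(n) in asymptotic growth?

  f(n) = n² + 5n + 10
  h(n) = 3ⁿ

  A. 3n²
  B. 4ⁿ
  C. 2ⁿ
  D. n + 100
C

We need g(n) with n² + 5n + 10 = o(g(n)) and g(n) = o(3ⁿ), i.e. O(n²) ≺ g ≺ O(3ⁿ).
Check each option:
  A. 3n² — O(n²) does not grow strictly faster than f(n)
  B. 4ⁿ — O(4ⁿ) does not grow strictly slower than h(n)
  C. 2ⁿ — O(2ⁿ) is strictly between O(n²) and O(3ⁿ) ✓
  D. n + 100 — O(n) does not grow strictly faster than f(n)

Only option C (2ⁿ) lies strictly between.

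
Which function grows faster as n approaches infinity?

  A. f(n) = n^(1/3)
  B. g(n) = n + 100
B

f(n) = n^(1/3) is O(n^(1/3)), while g(n) = n + 100 is O(n).
Since O(n) grows faster than O(n^(1/3)), g(n) dominates.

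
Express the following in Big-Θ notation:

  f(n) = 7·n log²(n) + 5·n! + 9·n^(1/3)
Θ(n!)

Order the terms by growth rate: 9·n^(1/3) ≺ 7·n log²(n) ≺ 5·n!.
The fastest-growing term 5·n! dominates as n → ∞; dropping its constant factor gives Θ(n!).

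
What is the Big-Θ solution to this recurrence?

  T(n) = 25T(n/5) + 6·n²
Θ(n² log n)

Master Theorem: a = 25, b = 5, f(n) = 6·n².
Compute the critical exponent d = log₅(25) = 2.
Compare f(n) = Θ(n²) against n^d:
  k = 2 = d, so f(n) = Θ(n^d) — Case 2.
  Work is balanced across levels: T(n) = Θ(n^d log n) = Θ(n² log n).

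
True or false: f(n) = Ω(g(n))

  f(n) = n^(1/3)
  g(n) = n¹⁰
False

f(n) = n^(1/3) is O(n^(1/3)), and g(n) = n¹⁰ is O(n¹⁰).
Since O(n^(1/3)) grows slower than O(n¹⁰), f(n) = Ω(g(n)) is false.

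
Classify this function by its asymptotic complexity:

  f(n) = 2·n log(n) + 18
O(n log n)

The dominant term in 2·n log(n) + 18 is 2·n log(n), which is Θ(n log n).
Lower-order terms (18) are asymptotically negligible.
Constants are absorbed, so the tightest bound is O(n log n).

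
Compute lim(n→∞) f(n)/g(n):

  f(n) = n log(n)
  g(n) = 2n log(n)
1/2

Since n log(n) and 2n log(n) have the same growth rate (O(n log n)),
the ratio converges to a constant: 1/2.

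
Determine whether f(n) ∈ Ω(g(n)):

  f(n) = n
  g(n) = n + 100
True

f(n) = n and g(n) = n + 100 are both O(n).
Big-Ω permits equal growth rates (f ≥ c·g for some c > 0), so f(n) = Ω(g(n)) is true.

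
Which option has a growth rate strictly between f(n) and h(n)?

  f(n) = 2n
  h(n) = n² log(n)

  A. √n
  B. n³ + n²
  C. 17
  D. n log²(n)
D

We need g(n) with 2n = o(g(n)) and g(n) = o(n² log(n)), i.e. O(n) ≺ g ≺ O(n² log n).
Check each option:
  A. √n — O(√n) does not grow strictly faster than f(n)
  B. n³ + n² — O(n³) does not grow strictly slower than h(n)
  C. 17 — O(1) does not grow strictly faster than f(n)
  D. n log²(n) — O(n log² n) is strictly between O(n) and O(n² log n) ✓

Only option D (n log²(n)) lies strictly between.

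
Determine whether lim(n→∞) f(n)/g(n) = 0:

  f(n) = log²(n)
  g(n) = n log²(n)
True

f(n) = log²(n) is O(log² n), and g(n) = n log²(n) is O(n log² n).
Since O(log² n) grows strictly slower than O(n log² n), f(n) = o(g(n)) is true.
This means lim(n→∞) f(n)/g(n) = 0.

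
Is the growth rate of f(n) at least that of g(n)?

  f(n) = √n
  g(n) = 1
True

f(n) = √n is O(√n), and g(n) = 1 is O(1).
Since O(√n) grows at least as fast as O(1), f(n) = Ω(g(n)) is true.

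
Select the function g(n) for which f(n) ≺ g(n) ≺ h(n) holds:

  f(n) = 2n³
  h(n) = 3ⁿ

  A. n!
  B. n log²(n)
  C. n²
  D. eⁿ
D

We need g(n) with 2n³ = o(g(n)) and g(n) = o(3ⁿ), i.e. O(n³) ≺ g ≺ O(3ⁿ).
Check each option:
  A. n! — O(n!) does not grow strictly slower than h(n)
  B. n log²(n) — O(n log² n) does not grow strictly faster than f(n)
  C. n² — O(n²) does not grow strictly faster than f(n)
  D. eⁿ — O(eⁿ) is strictly between O(n³) and O(3ⁿ) ✓

Only option D (eⁿ) lies strictly between.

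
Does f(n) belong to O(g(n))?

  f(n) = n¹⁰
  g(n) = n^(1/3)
False

f(n) = n¹⁰ is O(n¹⁰), and g(n) = n^(1/3) is O(n^(1/3)).
Since O(n¹⁰) grows faster than O(n^(1/3)), f(n) = O(g(n)) is false.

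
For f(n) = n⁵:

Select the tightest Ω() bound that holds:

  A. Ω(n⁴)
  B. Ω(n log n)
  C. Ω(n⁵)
C

f(n) = n⁵ is Ω(n⁵).
All listed options are valid Big-Ω bounds (lower bounds),
but Ω(n⁵) is the tightest (largest valid bound).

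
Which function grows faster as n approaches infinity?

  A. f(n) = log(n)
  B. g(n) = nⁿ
B

f(n) = log(n) is O(log n), while g(n) = nⁿ is O(nⁿ).
Since O(nⁿ) grows faster than O(log n), g(n) dominates.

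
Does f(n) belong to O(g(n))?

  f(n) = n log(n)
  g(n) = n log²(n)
True

f(n) = n log(n) is O(n log n), and g(n) = n log²(n) is O(n log² n).
Since O(n log n) ⊆ O(n log² n) (f grows no faster than g), f(n) = O(g(n)) is true.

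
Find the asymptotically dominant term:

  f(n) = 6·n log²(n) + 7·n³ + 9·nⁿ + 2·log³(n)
9·nⁿ

Looking at each term:
  - 6·n log²(n) is O(n log² n)
  - 7·n³ is O(n³)
  - 9·nⁿ is O(nⁿ)
  - 2·log³(n) is O(log³ n)

The term 9·nⁿ (O(nⁿ)) grows fastest and dominates all others.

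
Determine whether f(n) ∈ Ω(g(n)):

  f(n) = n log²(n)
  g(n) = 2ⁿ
False

f(n) = n log²(n) is O(n log² n), and g(n) = 2ⁿ is O(2ⁿ).
Since O(n log² n) grows slower than O(2ⁿ), f(n) = Ω(g(n)) is false.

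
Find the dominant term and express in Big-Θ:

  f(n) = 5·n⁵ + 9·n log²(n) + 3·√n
Θ(n⁵)

Order the terms by growth rate: 3·√n ≺ 9·n log²(n) ≺ 5·n⁵.
The fastest-growing term 5·n⁵ dominates as n → ∞; dropping its constant factor gives Θ(n⁵).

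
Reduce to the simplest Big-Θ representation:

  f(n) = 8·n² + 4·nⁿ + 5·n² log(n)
Θ(nⁿ)

Order the terms by growth rate: 8·n² ≺ 5·n² log(n) ≺ 4·nⁿ.
The fastest-growing term 4·nⁿ dominates as n → ∞; dropping its constant factor gives Θ(nⁿ).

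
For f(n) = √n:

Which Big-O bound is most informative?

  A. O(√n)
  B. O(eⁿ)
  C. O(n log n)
A

f(n) = √n is O(√n).
All listed options are valid Big-O bounds (upper bounds),
but O(√n) is the tightest (smallest valid bound).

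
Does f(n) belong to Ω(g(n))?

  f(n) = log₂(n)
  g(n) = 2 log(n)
True

f(n) = log₂(n) and g(n) = 2 log(n) are both O(log n).
Big-Ω permits equal growth rates (f ≥ c·g for some c > 0), so f(n) = Ω(g(n)) is true.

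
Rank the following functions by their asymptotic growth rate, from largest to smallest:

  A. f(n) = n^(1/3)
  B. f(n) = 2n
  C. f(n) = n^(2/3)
B > C > A

Comparing growth rates:
B = 2n is O(n)
C = n^(2/3) is O(n^(2/3))
A = n^(1/3) is O(n^(1/3))

Therefore, the order from fastest to slowest is: B > C > A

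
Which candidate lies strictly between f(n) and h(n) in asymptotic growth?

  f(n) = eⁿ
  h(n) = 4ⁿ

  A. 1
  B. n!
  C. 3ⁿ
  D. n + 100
C

We need g(n) with eⁿ = o(g(n)) and g(n) = o(4ⁿ), i.e. O(eⁿ) ≺ g ≺ O(4ⁿ).
Check each option:
  A. 1 — O(1) does not grow strictly faster than f(n)
  B. n! — O(n!) does not grow strictly slower than h(n)
  C. 3ⁿ — O(3ⁿ) is strictly between O(eⁿ) and O(4ⁿ) ✓
  D. n + 100 — O(n) does not grow strictly faster than f(n)

Only option C (3ⁿ) lies strictly between.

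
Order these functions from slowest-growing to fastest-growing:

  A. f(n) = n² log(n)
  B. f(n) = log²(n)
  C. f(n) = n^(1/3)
B < C < A

Comparing growth rates:
B = log²(n) is O(log² n)
C = n^(1/3) is O(n^(1/3))
A = n² log(n) is O(n² log n)

Therefore, the order from slowest to fastest is: B < C < A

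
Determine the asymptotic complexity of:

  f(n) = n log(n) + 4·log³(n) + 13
O(n log n)

The dominant term in n log(n) + 4·log³(n) + 13 is n log(n), which is Θ(n log n).
Lower-order terms (4·log³(n), 13) are asymptotically negligible.
Constants are absorbed, so the tightest bound is O(n log n).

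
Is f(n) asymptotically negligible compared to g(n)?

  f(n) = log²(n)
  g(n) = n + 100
True

f(n) = log²(n) is O(log² n), and g(n) = n + 100 is O(n).
Since O(log² n) grows strictly slower than O(n), f(n) = o(g(n)) is true.
This means lim(n→∞) f(n)/g(n) = 0.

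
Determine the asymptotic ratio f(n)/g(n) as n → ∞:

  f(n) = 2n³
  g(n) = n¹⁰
0

Since 2n³ (O(n³)) grows slower than n¹⁰ (O(n¹⁰)),
the ratio f(n)/g(n) → 0 as n → ∞.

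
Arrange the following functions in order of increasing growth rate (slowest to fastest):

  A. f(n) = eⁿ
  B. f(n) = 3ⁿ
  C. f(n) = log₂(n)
C < A < B

Comparing growth rates:
C = log₂(n) is O(log n)
A = eⁿ is O(eⁿ)
B = 3ⁿ is O(3ⁿ)

Therefore, the order from slowest to fastest is: C < A < B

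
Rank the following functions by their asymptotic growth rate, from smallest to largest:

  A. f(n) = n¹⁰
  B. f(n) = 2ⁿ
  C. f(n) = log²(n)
C < A < B

Comparing growth rates:
C = log²(n) is O(log² n)
A = n¹⁰ is O(n¹⁰)
B = 2ⁿ is O(2ⁿ)

Therefore, the order from slowest to fastest is: C < A < B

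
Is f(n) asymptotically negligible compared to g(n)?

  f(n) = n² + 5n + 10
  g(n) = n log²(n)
False

f(n) = n² + 5n + 10 is O(n²), and g(n) = n log²(n) is O(n log² n).
Since O(n²) grows faster than or equal to O(n log² n), f(n) = o(g(n)) is false.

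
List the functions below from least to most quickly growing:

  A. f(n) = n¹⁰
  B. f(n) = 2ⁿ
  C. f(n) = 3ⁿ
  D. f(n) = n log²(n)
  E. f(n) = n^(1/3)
E < D < A < B < C

Comparing growth rates:
E = n^(1/3) is O(n^(1/3))
D = n log²(n) is O(n log² n)
A = n¹⁰ is O(n¹⁰)
B = 2ⁿ is O(2ⁿ)
C = 3ⁿ is O(3ⁿ)

Therefore, the order from slowest to fastest is: E < D < A < B < C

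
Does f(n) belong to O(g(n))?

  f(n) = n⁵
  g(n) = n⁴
False

f(n) = n⁵ is O(n⁵), and g(n) = n⁴ is O(n⁴).
Since O(n⁵) grows faster than O(n⁴), f(n) = O(g(n)) is false.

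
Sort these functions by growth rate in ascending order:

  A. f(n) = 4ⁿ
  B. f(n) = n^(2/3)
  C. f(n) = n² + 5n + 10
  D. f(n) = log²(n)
D < B < C < A

Comparing growth rates:
D = log²(n) is O(log² n)
B = n^(2/3) is O(n^(2/3))
C = n² + 5n + 10 is O(n²)
A = 4ⁿ is O(4ⁿ)

Therefore, the order from slowest to fastest is: D < B < C < A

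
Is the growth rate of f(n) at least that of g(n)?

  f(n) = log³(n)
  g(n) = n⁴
False

f(n) = log³(n) is O(log³ n), and g(n) = n⁴ is O(n⁴).
Since O(log³ n) grows slower than O(n⁴), f(n) = Ω(g(n)) is false.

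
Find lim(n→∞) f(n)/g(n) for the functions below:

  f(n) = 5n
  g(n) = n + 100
5

Since 5n and n + 100 have the same growth rate (O(n)),
the ratio converges to a constant: 5.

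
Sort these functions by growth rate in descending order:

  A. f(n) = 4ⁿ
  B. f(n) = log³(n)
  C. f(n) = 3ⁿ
A > C > B

Comparing growth rates:
A = 4ⁿ is O(4ⁿ)
C = 3ⁿ is O(3ⁿ)
B = log³(n) is O(log³ n)

Therefore, the order from fastest to slowest is: A > C > B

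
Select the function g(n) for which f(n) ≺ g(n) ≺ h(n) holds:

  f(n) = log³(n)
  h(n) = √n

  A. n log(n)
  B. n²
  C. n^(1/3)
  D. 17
C

We need g(n) with log³(n) = o(g(n)) and g(n) = o(√n), i.e. O(log³ n) ≺ g ≺ O(√n).
Check each option:
  A. n log(n) — O(n log n) does not grow strictly slower than h(n)
  B. n² — O(n²) does not grow strictly slower than h(n)
  C. n^(1/3) — O(n^(1/3)) is strictly between O(log³ n) and O(√n) ✓
  D. 17 — O(1) does not grow strictly faster than f(n)

Only option C (n^(1/3)) lies strictly between.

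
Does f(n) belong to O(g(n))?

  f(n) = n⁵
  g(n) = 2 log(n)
False

f(n) = n⁵ is O(n⁵), and g(n) = 2 log(n) is O(log n).
Since O(n⁵) grows faster than O(log n), f(n) = O(g(n)) is false.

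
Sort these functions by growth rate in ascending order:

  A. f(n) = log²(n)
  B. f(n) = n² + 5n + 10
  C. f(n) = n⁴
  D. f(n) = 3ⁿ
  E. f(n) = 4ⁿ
A < B < C < D < E

Comparing growth rates:
A = log²(n) is O(log² n)
B = n² + 5n + 10 is O(n²)
C = n⁴ is O(n⁴)
D = 3ⁿ is O(3ⁿ)
E = 4ⁿ is O(4ⁿ)

Therefore, the order from slowest to fastest is: A < B < C < D < E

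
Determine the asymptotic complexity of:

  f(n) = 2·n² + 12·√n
O(n²)

The dominant term in 2·n² + 12·√n is 2·n², which is Θ(n²).
Lower-order terms (12·√n) are asymptotically negligible.
Constants are absorbed, so the tightest bound is O(n²).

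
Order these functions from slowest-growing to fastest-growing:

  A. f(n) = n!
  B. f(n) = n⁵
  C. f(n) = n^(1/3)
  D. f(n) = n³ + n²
C < D < B < A

Comparing growth rates:
C = n^(1/3) is O(n^(1/3))
D = n³ + n² is O(n³)
B = n⁵ is O(n⁵)
A = n! is O(n!)

Therefore, the order from slowest to fastest is: C < D < B < A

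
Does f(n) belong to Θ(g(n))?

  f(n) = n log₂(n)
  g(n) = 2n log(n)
True

f(n) = n log₂(n) and g(n) = 2n log(n) are both O(n log n).
Since they have the same asymptotic growth rate, f(n) = Θ(g(n)) is true.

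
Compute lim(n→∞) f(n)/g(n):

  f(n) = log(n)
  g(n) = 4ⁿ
0

Since log(n) (O(log n)) grows slower than 4ⁿ (O(4ⁿ)),
the ratio f(n)/g(n) → 0 as n → ∞.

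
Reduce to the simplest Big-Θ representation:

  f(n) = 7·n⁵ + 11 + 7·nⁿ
Θ(nⁿ)

Order the terms by growth rate: 11 ≺ 7·n⁵ ≺ 7·nⁿ.
The fastest-growing term 7·nⁿ dominates as n → ∞; dropping its constant factor gives Θ(nⁿ).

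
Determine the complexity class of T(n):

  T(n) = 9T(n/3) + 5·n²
Θ(n² log n)

Master Theorem: a = 9, b = 3, f(n) = 5·n².
Compute the critical exponent d = log₃(9) = 2.
Compare f(n) = Θ(n²) against n^d:
  k = 2 = d, so f(n) = Θ(n^d) — Case 2.
  Work is balanced across levels: T(n) = Θ(n^d log n) = Θ(n² log n).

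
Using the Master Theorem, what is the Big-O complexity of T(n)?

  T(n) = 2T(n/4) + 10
Θ(n^log₄(2))

Master Theorem: a = 2, b = 4, f(n) = 10.
Compute the critical exponent d = log₄(2) = 0.500.
Compare f(n) = Θ(1) against n^d:
  k = 0 < d = 0.500, so f(n) = O(n^(d-ε)) — Case 1.
  The recursion cost dominates: T(n) = Θ(n^d) = Θ(n^log₄(2)).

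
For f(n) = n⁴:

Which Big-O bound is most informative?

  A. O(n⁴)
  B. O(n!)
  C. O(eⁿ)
A

f(n) = n⁴ is O(n⁴).
All listed options are valid Big-O bounds (upper bounds),
but O(n⁴) is the tightest (smallest valid bound).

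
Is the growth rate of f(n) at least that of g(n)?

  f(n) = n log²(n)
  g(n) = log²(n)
True

f(n) = n log²(n) is O(n log² n), and g(n) = log²(n) is O(log² n).
Since O(n log² n) grows at least as fast as O(log² n), f(n) = Ω(g(n)) is true.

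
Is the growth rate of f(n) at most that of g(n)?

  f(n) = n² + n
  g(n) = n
False

f(n) = n² + n is O(n²), and g(n) = n is O(n).
Since O(n²) grows faster than O(n), f(n) = O(g(n)) is false.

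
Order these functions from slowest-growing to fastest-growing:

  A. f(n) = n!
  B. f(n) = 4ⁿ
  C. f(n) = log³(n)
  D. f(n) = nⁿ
C < B < A < D

Comparing growth rates:
C = log³(n) is O(log³ n)
B = 4ⁿ is O(4ⁿ)
A = n! is O(n!)
D = nⁿ is O(nⁿ)

Therefore, the order from slowest to fastest is: C < B < A < D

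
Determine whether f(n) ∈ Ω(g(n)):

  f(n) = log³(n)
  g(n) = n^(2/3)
False

f(n) = log³(n) is O(log³ n), and g(n) = n^(2/3) is O(n^(2/3)).
Since O(log³ n) grows slower than O(n^(2/3)), f(n) = Ω(g(n)) is false.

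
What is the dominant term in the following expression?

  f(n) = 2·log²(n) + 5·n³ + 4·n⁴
4·n⁴

Looking at each term:
  - 2·log²(n) is O(log² n)
  - 5·n³ is O(n³)
  - 4·n⁴ is O(n⁴)

The term 4·n⁴ (O(n⁴)) grows fastest and dominates all others.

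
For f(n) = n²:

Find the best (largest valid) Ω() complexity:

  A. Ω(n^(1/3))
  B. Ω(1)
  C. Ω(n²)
C

f(n) = n² is Ω(n²).
All listed options are valid Big-Ω bounds (lower bounds),
but Ω(n²) is the tightest (largest valid bound).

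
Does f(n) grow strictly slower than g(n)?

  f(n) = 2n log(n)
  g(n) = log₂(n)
False

f(n) = 2n log(n) is O(n log n), and g(n) = log₂(n) is O(log n).
Since O(n log n) grows faster than or equal to O(log n), f(n) = o(g(n)) is false.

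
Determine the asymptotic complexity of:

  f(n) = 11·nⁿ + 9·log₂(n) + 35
O(nⁿ)

The dominant term in 11·nⁿ + 9·log₂(n) + 35 is 11·nⁿ, which is Θ(nⁿ).
Lower-order terms (9·log₂(n), 35) are asymptotically negligible.
Constants are absorbed, so the tightest bound is O(nⁿ).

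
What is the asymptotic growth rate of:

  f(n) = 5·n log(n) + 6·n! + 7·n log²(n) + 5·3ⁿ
Θ(n!)

Order the terms by growth rate: 5·n log(n) ≺ 7·n log²(n) ≺ 5·3ⁿ ≺ 6·n!.
The fastest-growing term 6·n! dominates as n → ∞; dropping its constant factor gives Θ(n!).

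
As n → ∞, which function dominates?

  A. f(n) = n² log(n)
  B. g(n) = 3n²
A

f(n) = n² log(n) is O(n² log n), while g(n) = 3n² is O(n²).
Since O(n² log n) grows faster than O(n²), f(n) dominates.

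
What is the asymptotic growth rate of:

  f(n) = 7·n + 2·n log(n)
Θ(n log n)

Order the terms by growth rate: 7·n ≺ 2·n log(n).
The fastest-growing term 2·n log(n) dominates as n → ∞; dropping its constant factor gives Θ(n log n).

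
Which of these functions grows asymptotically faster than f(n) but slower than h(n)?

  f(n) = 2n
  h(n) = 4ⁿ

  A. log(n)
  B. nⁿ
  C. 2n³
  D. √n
C

We need g(n) with 2n = o(g(n)) and g(n) = o(4ⁿ), i.e. O(n) ≺ g ≺ O(4ⁿ).
Check each option:
  A. log(n) — O(log n) does not grow strictly faster than f(n)
  B. nⁿ — O(nⁿ) does not grow strictly slower than h(n)
  C. 2n³ — O(n³) is strictly between O(n) and O(4ⁿ) ✓
  D. √n — O(√n) does not grow strictly faster than f(n)

Only option C (2n³) lies strictly between.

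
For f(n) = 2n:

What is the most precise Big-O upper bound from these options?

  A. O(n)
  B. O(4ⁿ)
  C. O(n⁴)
A

f(n) = 2n is O(n).
All listed options are valid Big-O bounds (upper bounds),
but O(n) is the tightest (smallest valid bound).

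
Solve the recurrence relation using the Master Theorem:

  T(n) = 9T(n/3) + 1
Θ(n²)

Master Theorem: a = 9, b = 3, f(n) = 1.
Compute the critical exponent d = log₃(9) = 2.
Compare f(n) = Θ(1) against n^d:
  k = 0 < d = 2, so f(n) = O(n^(d-ε)) — Case 1.
  The recursion cost dominates: T(n) = Θ(n^d) = Θ(n²).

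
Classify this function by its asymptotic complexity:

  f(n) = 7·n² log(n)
O(n² log n)

The dominant term in 7·n² log(n) is 7·n² log(n), which is Θ(n² log n).
Constants are absorbed, so the tightest bound is O(n² log n).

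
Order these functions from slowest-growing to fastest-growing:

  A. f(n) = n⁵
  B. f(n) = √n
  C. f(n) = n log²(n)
B < C < A

Comparing growth rates:
B = √n is O(√n)
C = n log²(n) is O(n log² n)
A = n⁵ is O(n⁵)

Therefore, the order from slowest to fastest is: B < C < A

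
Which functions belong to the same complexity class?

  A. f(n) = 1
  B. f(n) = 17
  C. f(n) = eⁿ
A and B

Examining each function:
  A. 1 is O(1)
  B. 17 is O(1)
  C. eⁿ is O(eⁿ)

Functions A and B both have the same complexity class.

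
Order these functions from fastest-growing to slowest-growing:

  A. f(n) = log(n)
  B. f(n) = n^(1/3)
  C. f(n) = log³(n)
B > C > A

Comparing growth rates:
B = n^(1/3) is O(n^(1/3))
C = log³(n) is O(log³ n)
A = log(n) is O(log n)

Therefore, the order from fastest to slowest is: B > C > A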